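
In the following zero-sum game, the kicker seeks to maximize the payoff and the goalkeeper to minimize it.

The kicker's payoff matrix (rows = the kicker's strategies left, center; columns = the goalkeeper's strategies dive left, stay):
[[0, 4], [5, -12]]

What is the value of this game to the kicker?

Row minima are 0 and -12, so the kicker's maximin is 0; column maxima are 5 and 4, so the goalkeeper's minimax is 4. These differ, so the equilibrium is in mixed strategies.
Let the kicker play left with probability p. The goalkeeper is indifferent when 5(1−p) = 4p − 12(1−p), giving p = 17/21.
Let the goalkeeper play dive left with probability q. The kicker is indifferent when 4(1−q) = 5q − 12(1−q), giving q = 16/21.
The value is 0·(16/21) + (4)·(5/21) = 20/21.

20/21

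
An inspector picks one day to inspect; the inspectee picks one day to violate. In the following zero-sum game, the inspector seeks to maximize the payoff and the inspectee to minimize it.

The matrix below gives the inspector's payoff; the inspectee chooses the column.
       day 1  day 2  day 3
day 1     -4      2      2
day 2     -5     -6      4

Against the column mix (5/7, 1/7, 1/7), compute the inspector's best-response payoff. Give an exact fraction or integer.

-16/7

day 1: (-4)·(5/7) + (2)·(1/7) + (2)·(1/7) = -16/7.
day 2: (-5)·(5/7) + (-6)·(1/7) + (4)·(1/7) = -27/7.
The best pure response is day 1 with expected payoff -16/7.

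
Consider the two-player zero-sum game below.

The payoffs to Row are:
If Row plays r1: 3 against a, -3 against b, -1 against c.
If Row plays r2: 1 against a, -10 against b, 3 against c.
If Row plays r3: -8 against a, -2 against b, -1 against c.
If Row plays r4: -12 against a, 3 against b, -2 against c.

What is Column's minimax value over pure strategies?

3

The worst case (largest entry) in each column is a: 3, b: 3, c: 3.
The best (smallest) of these is 3.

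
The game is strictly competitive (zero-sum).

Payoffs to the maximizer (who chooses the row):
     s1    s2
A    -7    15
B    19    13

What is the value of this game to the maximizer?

Row minima are -7 and 13, so the maximizer's maximin is 13; column maxima are 19 and 15, so the minimizer's minimax is 15. These differ, so the equilibrium is in mixed strategies.
Let the maximizer play A with probability p. The minimizer is indifferent when −7p + 19(1−p) = 15p + 13(1−p), giving p = 3/14.
Let the minimizer play s1 with probability q. The maximizer is indifferent when −7q + 15(1−q) = 19q + 13(1−q), giving q = 1/14.
The value is -7·(1/14) + (15)·(13/14) = 94/7.

94/7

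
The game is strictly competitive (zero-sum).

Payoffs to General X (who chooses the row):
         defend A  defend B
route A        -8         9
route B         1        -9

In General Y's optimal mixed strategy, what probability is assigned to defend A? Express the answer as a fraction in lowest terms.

Row minima are -8 and -9, so General X's maximin is -8; column maxima are 1 and 9, so General Y's minimax is 1. These differ, so the equilibrium is in mixed strategies.
Let General Y play defend A with probability q. General X is indifferent when −8q + 9(1−q) = q − 9(1−q), giving q = 2/3.

2/3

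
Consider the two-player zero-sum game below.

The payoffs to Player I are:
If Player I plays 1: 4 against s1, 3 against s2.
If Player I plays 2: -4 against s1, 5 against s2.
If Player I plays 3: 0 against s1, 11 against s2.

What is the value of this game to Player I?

11/3

Row 2 is strictly dominated by row 3, so Player I never plays it.
The remaining 2×2 game on (1, 3) × (s1, s2) has no saddle point. Let Player I play 1 with probability p; indifference gives 4p = 3p + 11(1−p), so p = 11/12.
Similarly Player II's optimal q on s1 is 2/3, and the value is 4·(2/3) + (3)·(1/3) = 11/3.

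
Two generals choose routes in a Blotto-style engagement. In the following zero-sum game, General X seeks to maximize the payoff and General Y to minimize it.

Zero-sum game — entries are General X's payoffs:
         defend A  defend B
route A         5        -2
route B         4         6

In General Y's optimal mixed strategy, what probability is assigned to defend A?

8/9

Row minima are -2 and 4, so General X's maximin is 4; column maxima are 5 and 6, so General Y's minimax is 5. These differ, so the equilibrium is in mixed strategies.
Let General Y play defend A with probability q. General X is indifferent when 5q − 2(1−q) = 4q + 6(1−q), giving q = 8/9.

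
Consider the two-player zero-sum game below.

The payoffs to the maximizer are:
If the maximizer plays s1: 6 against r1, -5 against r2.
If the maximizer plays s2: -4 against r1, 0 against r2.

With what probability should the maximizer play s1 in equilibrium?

Row minima are -5 and -4, so the maximizer's maximin is -4; column maxima are 6 and 0, so the minimizer's minimax is 0. These differ, so the equilibrium is in mixed strategies.
Let the maximizer play s1 with probability p. The minimizer is indifferent when 6p − 4(1−p) = −5p, giving p = 4/15.

4/15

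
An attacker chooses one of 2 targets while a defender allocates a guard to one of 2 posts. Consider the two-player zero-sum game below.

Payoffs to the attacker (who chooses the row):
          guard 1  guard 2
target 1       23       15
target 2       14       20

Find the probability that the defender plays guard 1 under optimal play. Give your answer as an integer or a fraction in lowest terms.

5/14

Row minima are 15 and 14, so the attacker's maximin is 15; column maxima are 23 and 20, so the defender's minimax is 20. These differ, so the equilibrium is in mixed strategies.
Let the defender play guard 1 with probability q. The attacker is indifferent when 23q + 15(1−q) = 14q + 20(1−q), giving q = 5/14.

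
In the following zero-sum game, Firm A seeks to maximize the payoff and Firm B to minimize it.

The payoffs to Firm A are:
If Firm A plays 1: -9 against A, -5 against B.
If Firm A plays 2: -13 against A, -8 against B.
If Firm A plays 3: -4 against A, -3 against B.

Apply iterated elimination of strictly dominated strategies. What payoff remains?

Column B is strictly dominated by A for Firm B (-9<-5, -13<-8, -4<-3); eliminate B.
Row 1 is strictly dominated by row 3 (-4>-9); eliminate 1.
Row 2 is strictly dominated by row 3 (-4>-13); eliminate 2.
Only (3, A) remains, with payoff -4.

-4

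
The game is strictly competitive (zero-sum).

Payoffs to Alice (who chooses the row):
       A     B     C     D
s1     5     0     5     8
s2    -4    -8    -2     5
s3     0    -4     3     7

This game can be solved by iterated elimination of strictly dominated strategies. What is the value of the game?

0

Row s3 is strictly dominated by row s1 (5>0, 0>-4, 5>3, 8>7); eliminate s3.
Row s2 is strictly dominated by row s1 (5>-4, 0>-8, 5>-2, 8>5); eliminate s2.
Column D is strictly dominated by A for Bob (5<8); eliminate D.
Column A is strictly dominated by B for Bob (0<5); eliminate A.
Column C is strictly dominated by B for Bob (0<5); eliminate C.
Only (s1, B) remains, with payoff 0.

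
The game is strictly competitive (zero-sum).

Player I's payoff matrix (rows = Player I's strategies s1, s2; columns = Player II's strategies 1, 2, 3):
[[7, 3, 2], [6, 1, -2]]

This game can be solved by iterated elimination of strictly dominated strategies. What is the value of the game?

Column 1 is strictly dominated by 2 for Player II (3<7, 1<6); eliminate 1.
Column 2 is strictly dominated by 3 for Player II (2<3, -2<1); eliminate 2.
Row s2 is strictly dominated by row s1 (2>-2); eliminate s2.
Only (s1, 3) remains, with payoff 2.

2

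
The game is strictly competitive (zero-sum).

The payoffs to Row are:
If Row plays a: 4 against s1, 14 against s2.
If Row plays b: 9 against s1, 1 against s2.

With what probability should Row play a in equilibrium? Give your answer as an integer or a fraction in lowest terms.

Row minima are 4 and 1, so Row's maximin is 4; column maxima are 9 and 14, so Column's minimax is 9. These differ, so the equilibrium is in mixed strategies.
Let Row play a with probability p. Column is indifferent when 4p + 9(1−p) = 14p + (1−p), giving p = 4/9.

4/9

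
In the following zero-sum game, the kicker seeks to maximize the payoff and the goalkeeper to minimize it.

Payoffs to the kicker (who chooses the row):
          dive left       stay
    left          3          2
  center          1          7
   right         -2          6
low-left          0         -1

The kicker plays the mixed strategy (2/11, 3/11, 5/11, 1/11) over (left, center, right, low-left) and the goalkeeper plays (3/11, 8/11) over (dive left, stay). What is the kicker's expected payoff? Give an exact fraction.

Against (3/11, 8/11), each row's expected payoff is left: 25/11; center: 59/11; right: 42/11; low-left: -8/11.
Taking the (2/11, 3/11, 5/11, 1/11)-weighted average: (2/11)·(25/11) + (3/11)·(59/11) + (5/11)·(42/11) + (1/11)·(-8/11) = 39/11.

39/11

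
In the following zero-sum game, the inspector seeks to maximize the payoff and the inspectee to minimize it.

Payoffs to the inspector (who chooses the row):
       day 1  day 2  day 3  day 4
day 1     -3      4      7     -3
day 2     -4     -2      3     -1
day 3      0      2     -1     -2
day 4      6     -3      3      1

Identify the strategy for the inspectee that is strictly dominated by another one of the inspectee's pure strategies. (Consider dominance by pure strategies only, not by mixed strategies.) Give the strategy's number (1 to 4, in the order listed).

3

The inspectee prefers columns that give the inspector less. Compare day 3 with day 4: -3 < 7, -1 < 3, -2 < -1, 1 < 3.
So day 4 strictly dominates day 3 for the inspectee; day 3 is strictly dominated.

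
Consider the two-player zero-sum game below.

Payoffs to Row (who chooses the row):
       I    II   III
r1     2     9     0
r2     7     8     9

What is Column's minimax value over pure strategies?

The worst case (largest entry) in each column is I: 7, II: 9, III: 9.
The best (smallest) of these is 7.

7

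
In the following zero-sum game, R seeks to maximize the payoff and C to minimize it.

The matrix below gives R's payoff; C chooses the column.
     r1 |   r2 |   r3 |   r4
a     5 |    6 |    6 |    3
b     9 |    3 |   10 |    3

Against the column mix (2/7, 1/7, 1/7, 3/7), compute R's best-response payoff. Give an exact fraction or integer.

a: (5)·(2/7) + (6)·(1/7) + (6)·(1/7) + (3)·(3/7) = 31/7.
b: (9)·(2/7) + (3)·(1/7) + (10)·(1/7) + (3)·(3/7) = 40/7.
The best pure response is b with expected payoff 40/7.

40/7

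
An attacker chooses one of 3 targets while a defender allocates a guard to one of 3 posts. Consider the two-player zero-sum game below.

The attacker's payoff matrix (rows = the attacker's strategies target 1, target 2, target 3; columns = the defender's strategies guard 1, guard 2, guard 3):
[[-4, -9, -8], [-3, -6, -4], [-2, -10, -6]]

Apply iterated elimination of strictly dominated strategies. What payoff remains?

Column guard 1 is strictly dominated by guard 2 for the defender (-9<-4, -6<-3, -10<-2); eliminate guard 1.
Column guard 3 is strictly dominated by guard 2 for the defender (-9<-8, -6<-4, -10<-6); eliminate guard 3.
Row target 1 is strictly dominated by row target 2 (-6>-9); eliminate target 1.
Row target 3 is strictly dominated by row target 2 (-6>-10); eliminate target 3.
Only (target 2, guard 2) remains, with payoff -6.

-6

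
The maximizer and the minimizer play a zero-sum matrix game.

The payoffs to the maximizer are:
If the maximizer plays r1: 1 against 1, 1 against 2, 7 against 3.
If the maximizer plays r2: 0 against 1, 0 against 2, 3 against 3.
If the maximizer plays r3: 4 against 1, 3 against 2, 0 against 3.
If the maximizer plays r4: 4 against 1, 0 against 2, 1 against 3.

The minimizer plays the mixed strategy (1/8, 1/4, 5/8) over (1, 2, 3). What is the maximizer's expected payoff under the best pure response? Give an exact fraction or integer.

r1: (1)·(1/8) + (1)·(1/4) + (7)·(5/8) = 19/4.
r2: (0)·(1/8) + (0)·(1/4) + (3)·(5/8) = 15/8.
r3: (4)·(1/8) + (3)·(1/4) + (0)·(5/8) = 5/4.
r4: (4)·(1/8) + (0)·(1/4) + (1)·(5/8) = 9/8.
The best pure response is r1 with expected payoff 19/4.

19/4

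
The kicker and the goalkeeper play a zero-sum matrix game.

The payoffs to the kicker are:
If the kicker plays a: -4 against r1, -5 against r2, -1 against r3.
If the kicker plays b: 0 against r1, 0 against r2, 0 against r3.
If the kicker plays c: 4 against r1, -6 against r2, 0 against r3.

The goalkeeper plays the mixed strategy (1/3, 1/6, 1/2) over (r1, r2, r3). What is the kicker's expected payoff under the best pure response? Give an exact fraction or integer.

a: (-4)·(1/3) + (-5)·(1/6) + (-1)·(1/2) = -8/3.
b: (0)·(1/3) + (0)·(1/6) + (0)·(1/2) = 0.
c: (4)·(1/3) + (-6)·(1/6) + (0)·(1/2) = 1/3.
The best pure response is c with expected payoff 1/3.

1/3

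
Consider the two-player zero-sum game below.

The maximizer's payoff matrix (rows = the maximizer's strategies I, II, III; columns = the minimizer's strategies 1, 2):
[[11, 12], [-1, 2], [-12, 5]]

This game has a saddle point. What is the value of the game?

Row minima: 11, -1, -12 → the maximizer's maximin is 11.
Column maxima: 11, 12 → the minimizer's minimax is 11.
They coincide at (I, 1), so the value is 11.

11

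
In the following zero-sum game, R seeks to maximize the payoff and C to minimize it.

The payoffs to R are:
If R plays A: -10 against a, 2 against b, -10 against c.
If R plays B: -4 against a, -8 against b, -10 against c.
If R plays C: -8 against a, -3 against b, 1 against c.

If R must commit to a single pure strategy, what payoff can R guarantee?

-8

The worst-case payoff for each row is A: -10, B: -10, C: -8.
The best of these is -8.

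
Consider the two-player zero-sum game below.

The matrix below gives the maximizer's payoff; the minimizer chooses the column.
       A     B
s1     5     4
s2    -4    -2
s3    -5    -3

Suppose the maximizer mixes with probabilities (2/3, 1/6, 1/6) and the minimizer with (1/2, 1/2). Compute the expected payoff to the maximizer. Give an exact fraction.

Against (1/2, 1/2), each row's expected payoff is s1: 9/2; s2: -3; s3: -4.
Taking the (2/3, 1/6, 1/6)-weighted average: (2/3)·(9/2) + (1/6)·(-3) + (1/6)·(-4) = 11/6.

11/6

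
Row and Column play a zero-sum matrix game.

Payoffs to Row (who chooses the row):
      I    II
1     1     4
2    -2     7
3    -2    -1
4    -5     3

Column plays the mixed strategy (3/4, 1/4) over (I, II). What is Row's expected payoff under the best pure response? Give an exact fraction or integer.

1: (1)·(3/4) + (4)·(1/4) = 7/4.
2: (-2)·(3/4) + (7)·(1/4) = 1/4.
3: (-2)·(3/4) + (-1)·(1/4) = -7/4.
4: (-5)·(3/4) + (3)·(1/4) = -3.
The best pure response is 1 with expected payoff 7/4.

7/4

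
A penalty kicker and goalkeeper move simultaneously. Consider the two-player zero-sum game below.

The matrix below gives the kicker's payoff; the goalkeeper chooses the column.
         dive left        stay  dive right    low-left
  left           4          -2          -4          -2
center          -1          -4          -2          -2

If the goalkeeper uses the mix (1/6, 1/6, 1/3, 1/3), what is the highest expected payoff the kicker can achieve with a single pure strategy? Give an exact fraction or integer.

left: (4)·(1/6) + (-2)·(1/6) + (-4)·(1/3) + (-2)·(1/3) = -5/3.
center: (-1)·(1/6) + (-4)·(1/6) + (-2)·(1/3) + (-2)·(1/3) = -13/6.
The best pure response is left with expected payoff -5/3.

-5/3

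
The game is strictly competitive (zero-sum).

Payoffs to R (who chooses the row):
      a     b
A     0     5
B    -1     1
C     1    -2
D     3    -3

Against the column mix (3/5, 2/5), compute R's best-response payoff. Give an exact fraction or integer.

2

A: (0)·(3/5) + (5)·(2/5) = 2.
B: (-1)·(3/5) + (1)·(2/5) = -1/5.
C: (1)·(3/5) + (-2)·(2/5) = -1/5.
D: (3)·(3/5) + (-3)·(2/5) = 3/5.
The best pure response is A with expected payoff 2.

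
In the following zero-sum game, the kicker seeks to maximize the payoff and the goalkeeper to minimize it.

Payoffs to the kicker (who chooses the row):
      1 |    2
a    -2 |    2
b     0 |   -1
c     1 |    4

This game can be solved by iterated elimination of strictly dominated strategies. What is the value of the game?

Row a is strictly dominated by row c (1>-2, 4>2); eliminate a.
Row b is strictly dominated by row c (1>0, 4>-1); eliminate b.
Column 2 is strictly dominated by 1 for the goalkeeper (1<4); eliminate 2.
Only (c, 1) remains, with payoff 1.

1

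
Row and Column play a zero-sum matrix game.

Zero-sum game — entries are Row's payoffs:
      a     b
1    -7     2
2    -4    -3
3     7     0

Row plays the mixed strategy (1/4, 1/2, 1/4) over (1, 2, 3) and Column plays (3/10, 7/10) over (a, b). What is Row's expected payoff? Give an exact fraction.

Against (3/10, 7/10), each row's expected payoff is 1: -7/10; 2: -33/10; 3: 21/10.
Taking the (1/4, 1/2, 1/4)-weighted average: (1/4)·(-7/10) + (1/2)·(-33/10) + (1/4)·(21/10) = -13/10.

-13/10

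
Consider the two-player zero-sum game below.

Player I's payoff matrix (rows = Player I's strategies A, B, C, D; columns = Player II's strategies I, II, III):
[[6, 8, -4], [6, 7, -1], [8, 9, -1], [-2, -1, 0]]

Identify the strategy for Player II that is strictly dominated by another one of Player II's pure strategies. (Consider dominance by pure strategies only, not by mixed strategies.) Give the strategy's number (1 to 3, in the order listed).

Player II prefers columns that give Player I less. Compare II with I: 6 < 8, 6 < 7, 8 < 9, -2 < -1.
So I strictly dominates II for Player II; II is strictly dominated.

2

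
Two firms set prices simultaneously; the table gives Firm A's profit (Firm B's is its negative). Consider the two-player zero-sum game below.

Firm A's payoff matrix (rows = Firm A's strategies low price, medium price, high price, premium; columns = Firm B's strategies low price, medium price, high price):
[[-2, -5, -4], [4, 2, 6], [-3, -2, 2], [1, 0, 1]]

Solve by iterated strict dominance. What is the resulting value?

2

Row premium is strictly dominated by row medium price (4>1, 2>0, 6>1); eliminate premium.
Column high price is strictly dominated by medium price for Firm B (-5<-4, 2<6, -2<2); eliminate high price.
Row high price is strictly dominated by row medium price (4>-3, 2>-2); eliminate high price.
Row low price is strictly dominated by row medium price (4>-2, 2>-5); eliminate low price.
Column low price is strictly dominated by medium price for Firm B (2<4); eliminate low price.
Only (medium price, medium price) remains, with payoff 2.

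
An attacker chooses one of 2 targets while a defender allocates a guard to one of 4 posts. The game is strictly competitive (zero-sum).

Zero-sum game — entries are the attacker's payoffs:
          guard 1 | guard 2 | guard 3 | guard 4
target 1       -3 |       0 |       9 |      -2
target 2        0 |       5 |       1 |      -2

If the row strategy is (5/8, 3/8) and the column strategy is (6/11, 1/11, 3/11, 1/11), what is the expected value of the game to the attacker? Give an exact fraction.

Against (6/11, 1/11, 3/11, 1/11), each row's expected payoff is target 1: 7/11; target 2: 6/11.
Taking the (5/8, 3/8)-weighted average: (5/8)·(7/11) + (3/8)·(6/11) = 53/88.

53/88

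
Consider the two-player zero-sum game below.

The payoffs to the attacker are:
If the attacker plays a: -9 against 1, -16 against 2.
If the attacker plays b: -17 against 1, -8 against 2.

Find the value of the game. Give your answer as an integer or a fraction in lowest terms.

-25/2

Row minima are -16 and -17, so the attacker's maximin is -16; column maxima are -9 and -8, so the defender's minimax is -9. These differ, so the equilibrium is in mixed strategies.
Let the attacker play a with probability p. The defender is indifferent when −9p − 17(1−p) = −16p − 8(1−p), giving p = 9/16.
Let the defender play 1 with probability q. The attacker is indifferent when −9q − 16(1−q) = −17q − 8(1−q), giving q = 1/2.
The value is -9·(1/2) + (-16)·(1/2) = -25/2.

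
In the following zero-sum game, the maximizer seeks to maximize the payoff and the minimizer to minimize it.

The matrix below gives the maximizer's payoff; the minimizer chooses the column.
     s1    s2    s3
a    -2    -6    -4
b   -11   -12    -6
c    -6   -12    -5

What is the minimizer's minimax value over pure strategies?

-6

The worst case (largest entry) in each column is s1: -2, s2: -6, s3: -4.
The best (smallest) of these is -6.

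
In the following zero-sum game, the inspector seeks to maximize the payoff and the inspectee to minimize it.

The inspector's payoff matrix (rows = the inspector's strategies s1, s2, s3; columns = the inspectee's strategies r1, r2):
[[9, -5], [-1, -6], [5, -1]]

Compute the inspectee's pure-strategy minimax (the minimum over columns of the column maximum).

-1

The worst case (largest entry) in each column is r1: 9, r2: -1.
The best (smallest) of these is -1.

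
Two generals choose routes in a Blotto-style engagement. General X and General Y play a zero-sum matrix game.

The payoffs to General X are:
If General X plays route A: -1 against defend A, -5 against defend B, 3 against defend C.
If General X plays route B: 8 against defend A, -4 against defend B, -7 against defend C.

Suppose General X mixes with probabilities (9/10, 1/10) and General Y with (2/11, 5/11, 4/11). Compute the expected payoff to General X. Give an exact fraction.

Against (2/11, 5/11, 4/11), each row's expected payoff is route A: -15/11; route B: -32/11.
Taking the (9/10, 1/10)-weighted average: (9/10)·(-15/11) + (1/10)·(-32/11) = -167/110.

-167/110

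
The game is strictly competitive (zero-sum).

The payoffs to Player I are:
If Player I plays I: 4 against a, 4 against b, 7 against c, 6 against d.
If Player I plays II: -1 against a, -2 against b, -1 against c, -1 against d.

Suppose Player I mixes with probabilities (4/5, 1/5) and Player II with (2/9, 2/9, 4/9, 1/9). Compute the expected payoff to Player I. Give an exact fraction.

Against (2/9, 2/9, 4/9, 1/9), each row's expected payoff is I: 50/9; II: -11/9.
Taking the (4/5, 1/5)-weighted average: (4/5)·(50/9) + (1/5)·(-11/9) = 21/5.

21/5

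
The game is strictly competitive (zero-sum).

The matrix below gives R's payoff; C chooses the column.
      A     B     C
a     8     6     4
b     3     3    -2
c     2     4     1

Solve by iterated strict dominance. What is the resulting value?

4

Column A is strictly dominated by C for C (4<8, -2<3, 1<2); eliminate A.
Column B is strictly dominated by C for C (4<6, -2<3, 1<4); eliminate B.
Row c is strictly dominated by row a (4>1); eliminate c.
Row b is strictly dominated by row a (4>-2); eliminate b.
Only (a, C) remains, with payoff 4.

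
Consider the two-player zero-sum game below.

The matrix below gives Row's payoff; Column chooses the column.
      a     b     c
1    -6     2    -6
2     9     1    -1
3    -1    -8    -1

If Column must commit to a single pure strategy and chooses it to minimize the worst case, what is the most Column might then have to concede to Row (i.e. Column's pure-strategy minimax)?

The worst case (largest entry) in each column is a: 9, b: 2, c: -1.
The best (smallest) of these is -1.

-1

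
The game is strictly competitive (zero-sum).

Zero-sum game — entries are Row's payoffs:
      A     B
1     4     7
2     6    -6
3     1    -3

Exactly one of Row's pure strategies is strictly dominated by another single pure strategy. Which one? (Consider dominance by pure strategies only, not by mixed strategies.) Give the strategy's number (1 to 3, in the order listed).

Compare 3 with 1: 4 > 1, 7 > -3.
So 1 strictly dominates 3 for Row; 3 is strictly dominated.

3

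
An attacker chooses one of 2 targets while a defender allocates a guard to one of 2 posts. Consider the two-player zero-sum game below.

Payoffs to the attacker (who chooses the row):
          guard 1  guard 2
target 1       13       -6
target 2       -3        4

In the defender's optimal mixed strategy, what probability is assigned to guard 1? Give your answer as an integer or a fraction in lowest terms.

Row minima are -6 and -3, so the attacker's maximin is -3; column maxima are 13 and 4, so the defender's minimax is 4. These differ, so the equilibrium is in mixed strategies.
Let the defender play guard 1 with probability q. The attacker is indifferent when 13q − 6(1−q) = −3q + 4(1−q), giving q = 5/13.

5/13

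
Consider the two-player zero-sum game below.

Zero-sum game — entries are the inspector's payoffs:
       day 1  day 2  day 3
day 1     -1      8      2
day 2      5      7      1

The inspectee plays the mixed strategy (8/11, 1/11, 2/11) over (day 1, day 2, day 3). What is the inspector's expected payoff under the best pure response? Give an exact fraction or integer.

49/11

day 1: (-1)·(8/11) + (8)·(1/11) + (2)·(2/11) = 4/11.
day 2: (5)·(8/11) + (7)·(1/11) + (1)·(2/11) = 49/11.
The best pure response is day 2 with expected payoff 49/11.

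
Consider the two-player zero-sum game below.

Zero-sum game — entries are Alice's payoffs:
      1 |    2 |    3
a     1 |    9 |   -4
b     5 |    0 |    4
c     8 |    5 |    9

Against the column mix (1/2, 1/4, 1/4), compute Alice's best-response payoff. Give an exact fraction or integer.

15/2

a: (1)·(1/2) + (9)·(1/4) + (-4)·(1/4) = 7/4.
b: (5)·(1/2) + (0)·(1/4) + (4)·(1/4) = 7/2.
c: (8)·(1/2) + (5)·(1/4) + (9)·(1/4) = 15/2.
The best pure response is c with expected payoff 15/2.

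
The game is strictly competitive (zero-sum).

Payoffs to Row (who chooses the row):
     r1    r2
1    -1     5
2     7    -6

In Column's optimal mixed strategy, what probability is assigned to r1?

11/19

Row minima are -1 and -6, so Row's maximin is -1; column maxima are 7 and 5, so Column's minimax is 5. These differ, so the equilibrium is in mixed strategies.
Let Column play r1 with probability q. Row is indifferent when −q + 5(1−q) = 7q − 6(1−q), giving q = 11/19.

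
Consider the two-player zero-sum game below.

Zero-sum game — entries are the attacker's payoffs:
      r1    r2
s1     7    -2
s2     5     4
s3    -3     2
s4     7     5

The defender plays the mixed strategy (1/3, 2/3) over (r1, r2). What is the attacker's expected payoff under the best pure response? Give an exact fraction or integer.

17/3

s1: (7)·(1/3) + (-2)·(2/3) = 1.
s2: (5)·(1/3) + (4)·(2/3) = 13/3.
s3: (-3)·(1/3) + (2)·(2/3) = 1/3.
s4: (7)·(1/3) + (5)·(2/3) = 17/3.
The best pure response is s4 with expected payoff 17/3.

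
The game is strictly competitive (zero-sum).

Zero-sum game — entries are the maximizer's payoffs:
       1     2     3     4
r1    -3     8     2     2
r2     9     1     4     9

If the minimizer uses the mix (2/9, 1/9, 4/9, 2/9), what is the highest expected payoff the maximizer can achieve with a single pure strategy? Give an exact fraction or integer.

r1: (-3)·(2/9) + (8)·(1/9) + (2)·(4/9) + (2)·(2/9) = 14/9.
r2: (9)·(2/9) + (1)·(1/9) + (4)·(4/9) + (9)·(2/9) = 53/9.
The best pure response is r2 with expected payoff 53/9.

53/9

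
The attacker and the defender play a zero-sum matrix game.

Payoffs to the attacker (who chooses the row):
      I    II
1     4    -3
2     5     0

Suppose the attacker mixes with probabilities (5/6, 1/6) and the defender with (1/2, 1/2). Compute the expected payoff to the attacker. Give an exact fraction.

Against (1/2, 1/2), each row's expected payoff is 1: 1/2; 2: 5/2.
Taking the (5/6, 1/6)-weighted average: (5/6)·(1/2) + (1/6)·(5/2) = 5/6.

5/6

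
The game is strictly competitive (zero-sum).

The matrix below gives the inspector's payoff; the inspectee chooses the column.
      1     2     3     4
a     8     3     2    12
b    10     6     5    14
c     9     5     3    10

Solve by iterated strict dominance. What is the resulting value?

Row a is strictly dominated by row b (10>8, 6>3, 5>2, 14>12); eliminate a.
Row c is strictly dominated by row b (10>9, 6>5, 5>3, 14>10); eliminate c.
Column 4 is strictly dominated by 1 for the inspectee (10<14); eliminate 4.
Column 2 is strictly dominated by 3 for the inspectee (5<6); eliminate 2.
Column 1 is strictly dominated by 3 for the inspectee (5<10); eliminate 1.
Only (b, 3) remains, with payoff 5.

5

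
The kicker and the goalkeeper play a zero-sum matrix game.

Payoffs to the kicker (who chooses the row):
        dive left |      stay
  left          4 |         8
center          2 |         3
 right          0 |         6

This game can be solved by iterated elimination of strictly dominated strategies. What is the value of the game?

4

Row right is strictly dominated by row left (4>0, 8>6); eliminate right.
Column stay is strictly dominated by dive left for the goalkeeper (4<8, 2<3); eliminate stay.
Row center is strictly dominated by row left (4>2); eliminate center.
Only (left, dive left) remains, with payoff 4.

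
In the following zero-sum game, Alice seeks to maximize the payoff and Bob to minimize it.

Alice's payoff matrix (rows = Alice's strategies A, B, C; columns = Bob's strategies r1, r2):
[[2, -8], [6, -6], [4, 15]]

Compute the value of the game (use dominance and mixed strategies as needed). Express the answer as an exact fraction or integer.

114/23

Row A is strictly dominated by row B, so Alice never plays it.
The remaining 2×2 game on (B, C) × (r1, r2) has no saddle point. Let Alice play B with probability p; indifference gives 6p + 4(1−p) = −6p + 15(1−p), so p = 11/23.
Similarly Bob's optimal q on r1 is 21/23, and the value is 6·(21/23) + (-6)·(2/23) = 114/23.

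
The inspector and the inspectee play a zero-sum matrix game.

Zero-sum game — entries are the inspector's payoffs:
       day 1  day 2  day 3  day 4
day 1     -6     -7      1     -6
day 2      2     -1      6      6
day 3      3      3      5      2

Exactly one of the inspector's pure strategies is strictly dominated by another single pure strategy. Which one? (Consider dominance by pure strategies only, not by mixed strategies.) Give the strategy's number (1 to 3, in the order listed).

Compare day 1 with day 2: 2 > -6, -1 > -7, 6 > 1, 6 > -6.
So day 2 strictly dominates day 1 for the inspector; day 1 is strictly dominated.

1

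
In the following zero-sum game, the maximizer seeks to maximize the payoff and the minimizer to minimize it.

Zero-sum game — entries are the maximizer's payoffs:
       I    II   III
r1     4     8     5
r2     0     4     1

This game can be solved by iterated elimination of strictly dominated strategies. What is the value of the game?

Row r2 is strictly dominated by row r1 (4>0, 8>4, 5>1); eliminate r2.
Column III is strictly dominated by I for the minimizer (4<5); eliminate III.
Column II is strictly dominated by I for the minimizer (4<8); eliminate II.
Only (r1, I) remains, with payoff 4.

4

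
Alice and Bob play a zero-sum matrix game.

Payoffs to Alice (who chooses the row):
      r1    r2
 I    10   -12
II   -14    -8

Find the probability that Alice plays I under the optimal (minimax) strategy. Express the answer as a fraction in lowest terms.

3/14

Row minima are -12 and -14, so Alice's maximin is -12; column maxima are 10 and -8, so Bob's minimax is -8. These differ, so the equilibrium is in mixed strategies.
Let Alice play I with probability p. Bob is indifferent when 10p − 14(1−p) = −12p − 8(1−p), giving p = 3/14.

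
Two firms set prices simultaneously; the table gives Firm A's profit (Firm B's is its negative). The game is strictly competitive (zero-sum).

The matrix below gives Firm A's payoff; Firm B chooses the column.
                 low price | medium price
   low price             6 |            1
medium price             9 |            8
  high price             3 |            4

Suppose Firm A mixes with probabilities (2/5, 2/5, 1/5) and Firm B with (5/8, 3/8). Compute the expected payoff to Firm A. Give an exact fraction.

231/40

Against (5/8, 3/8), each row's expected payoff is low price: 33/8; medium price: 69/8; high price: 27/8.
Taking the (2/5, 2/5, 1/5)-weighted average: (2/5)·(33/8) + (2/5)·(69/8) + (1/5)·(27/8) = 231/40.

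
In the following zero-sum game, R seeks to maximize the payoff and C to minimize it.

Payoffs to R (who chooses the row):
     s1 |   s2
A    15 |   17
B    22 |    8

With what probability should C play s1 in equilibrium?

Row minima are 15 and 8, so R's maximin is 15; column maxima are 22 and 17, so C's minimax is 17. These differ, so the equilibrium is in mixed strategies.
Let C play s1 with probability q. R is indifferent when 15q + 17(1−q) = 22q + 8(1−q), giving q = 9/16.

9/16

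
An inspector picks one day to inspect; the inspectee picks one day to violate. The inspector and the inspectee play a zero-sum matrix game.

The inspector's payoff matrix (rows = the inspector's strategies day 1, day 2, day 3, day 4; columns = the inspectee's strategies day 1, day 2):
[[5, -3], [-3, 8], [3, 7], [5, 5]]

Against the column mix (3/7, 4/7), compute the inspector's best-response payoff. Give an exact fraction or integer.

day 1: (5)·(3/7) + (-3)·(4/7) = 3/7.
day 2: (-3)·(3/7) + (8)·(4/7) = 23/7.
day 3: (3)·(3/7) + (7)·(4/7) = 37/7.
day 4: (5)·(3/7) + (5)·(4/7) = 5.
The best pure response is day 3 with expected payoff 37/7.

37/7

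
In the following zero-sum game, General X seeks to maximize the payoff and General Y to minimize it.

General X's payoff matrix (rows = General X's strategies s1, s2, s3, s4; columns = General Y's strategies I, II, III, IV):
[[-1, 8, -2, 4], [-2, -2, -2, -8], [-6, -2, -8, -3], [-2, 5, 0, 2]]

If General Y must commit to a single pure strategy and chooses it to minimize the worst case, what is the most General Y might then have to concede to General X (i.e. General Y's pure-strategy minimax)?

The worst case (largest entry) in each column is I: -1, II: 8, III: 0, IV: 4.
The best (smallest) of these is -1.

-1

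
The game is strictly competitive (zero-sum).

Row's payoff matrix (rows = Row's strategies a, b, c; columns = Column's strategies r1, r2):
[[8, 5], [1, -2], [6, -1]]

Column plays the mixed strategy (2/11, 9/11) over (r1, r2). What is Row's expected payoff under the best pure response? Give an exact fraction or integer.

a: (8)·(2/11) + (5)·(9/11) = 61/11.
b: (1)·(2/11) + (-2)·(9/11) = -16/11.
c: (6)·(2/11) + (-1)·(9/11) = 3/11.
The best pure response is a with expected payoff 61/11.

61/11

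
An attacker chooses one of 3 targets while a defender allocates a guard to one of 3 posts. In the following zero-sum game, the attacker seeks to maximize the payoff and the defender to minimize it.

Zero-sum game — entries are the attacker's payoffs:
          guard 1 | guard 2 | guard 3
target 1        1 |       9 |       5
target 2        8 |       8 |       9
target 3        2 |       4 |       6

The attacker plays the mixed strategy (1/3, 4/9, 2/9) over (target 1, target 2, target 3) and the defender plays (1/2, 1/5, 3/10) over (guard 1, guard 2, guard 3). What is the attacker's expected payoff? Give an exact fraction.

259/45

Against (1/2, 1/5, 3/10), each row's expected payoff is target 1: 19/5; target 2: 83/10; target 3: 18/5.
Taking the (1/3, 4/9, 2/9)-weighted average: (1/3)·(19/5) + (4/9)·(83/10) + (2/9)·(18/5) = 259/45.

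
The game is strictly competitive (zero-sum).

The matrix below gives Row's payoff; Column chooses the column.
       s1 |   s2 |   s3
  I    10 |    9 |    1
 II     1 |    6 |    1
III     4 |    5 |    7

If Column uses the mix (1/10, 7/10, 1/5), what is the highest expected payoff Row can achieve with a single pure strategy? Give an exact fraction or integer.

15/2

I: (10)·(1/10) + (9)·(7/10) + (1)·(1/5) = 15/2.
II: (1)·(1/10) + (6)·(7/10) + (1)·(1/5) = 9/2.
III: (4)·(1/10) + (5)·(7/10) + (7)·(1/5) = 53/10.
The best pure response is I with expected payoff 15/2.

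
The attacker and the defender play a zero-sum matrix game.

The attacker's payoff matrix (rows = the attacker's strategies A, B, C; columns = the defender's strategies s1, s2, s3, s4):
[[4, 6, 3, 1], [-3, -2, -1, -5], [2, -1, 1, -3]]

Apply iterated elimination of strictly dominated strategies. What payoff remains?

1

Row C is strictly dominated by row A (4>2, 6>-1, 3>1, 1>-3); eliminate C.
Row B is strictly dominated by row A (4>-3, 6>-2, 3>-1, 1>-5); eliminate B.
Column s1 is strictly dominated by s3 for the defender (3<4); eliminate s1.
Column s2 is strictly dominated by s3 for the defender (3<6); eliminate s2.
Column s3 is strictly dominated by s4 for the defender (1<3); eliminate s3.
Only (A, s4) remains, with payoff 1.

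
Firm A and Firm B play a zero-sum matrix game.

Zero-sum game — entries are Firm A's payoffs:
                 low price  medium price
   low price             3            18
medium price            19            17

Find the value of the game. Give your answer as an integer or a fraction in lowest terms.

Row minima are 3 and 17, so Firm A's maximin is 17; column maxima are 19 and 18, so Firm B's minimax is 18. These differ, so the equilibrium is in mixed strategies.
Let Firm A play low price with probability p. Firm B is indifferent when 3p + 19(1−p) = 18p + 17(1−p), giving p = 2/17.
Let Firm B play low price with probability q. Firm A is indifferent when 3q + 18(1−q) = 19q + 17(1−q), giving q = 1/17.
The value is 3·(1/17) + (18)·(16/17) = 291/17.

291/17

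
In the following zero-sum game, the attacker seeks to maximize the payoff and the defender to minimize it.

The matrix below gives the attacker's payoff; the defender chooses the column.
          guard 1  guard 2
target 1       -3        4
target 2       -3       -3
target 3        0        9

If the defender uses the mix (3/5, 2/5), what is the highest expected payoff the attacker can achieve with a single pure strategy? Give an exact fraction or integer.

18/5

target 1: (-3)·(3/5) + (4)·(2/5) = -1/5.
target 2: (-3)·(3/5) + (-3)·(2/5) = -3.
target 3: (0)·(3/5) + (9)·(2/5) = 18/5.
The best pure response is target 3 with expected payoff 18/5.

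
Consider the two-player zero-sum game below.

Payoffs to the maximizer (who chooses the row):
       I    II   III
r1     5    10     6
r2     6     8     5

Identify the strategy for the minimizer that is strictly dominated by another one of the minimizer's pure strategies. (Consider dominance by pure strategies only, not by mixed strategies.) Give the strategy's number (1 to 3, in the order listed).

The minimizer prefers columns that give the maximizer less. Compare II with I: 5 < 10, 6 < 8.
So I strictly dominates II for the minimizer; II is strictly dominated.

2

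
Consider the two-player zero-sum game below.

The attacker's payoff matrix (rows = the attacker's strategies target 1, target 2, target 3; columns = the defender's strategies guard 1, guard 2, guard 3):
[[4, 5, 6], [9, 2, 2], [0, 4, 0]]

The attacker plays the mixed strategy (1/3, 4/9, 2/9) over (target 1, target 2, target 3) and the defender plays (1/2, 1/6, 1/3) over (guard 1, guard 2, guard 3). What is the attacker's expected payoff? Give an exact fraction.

Against (1/2, 1/6, 1/3), each row's expected payoff is target 1: 29/6; target 2: 11/2; target 3: 2/3.
Taking the (1/3, 4/9, 2/9)-weighted average: (1/3)·(29/6) + (4/9)·(11/2) + (2/9)·(2/3) = 227/54.

227/54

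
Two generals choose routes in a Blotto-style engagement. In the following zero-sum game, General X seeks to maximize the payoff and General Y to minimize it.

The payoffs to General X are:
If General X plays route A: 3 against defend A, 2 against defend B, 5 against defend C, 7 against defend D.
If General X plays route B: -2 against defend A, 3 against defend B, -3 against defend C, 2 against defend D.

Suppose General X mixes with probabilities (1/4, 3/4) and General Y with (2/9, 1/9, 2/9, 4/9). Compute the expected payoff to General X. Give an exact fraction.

49/36

Against (2/9, 1/9, 2/9, 4/9), each row's expected payoff is route A: 46/9; route B: 1/9.
Taking the (1/4, 3/4)-weighted average: (1/4)·(46/9) + (3/4)·(1/9) = 49/36.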